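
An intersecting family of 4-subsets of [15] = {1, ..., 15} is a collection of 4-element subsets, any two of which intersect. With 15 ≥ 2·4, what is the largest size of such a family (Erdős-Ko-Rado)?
max |F| = C(14, 3) = 364

The Erdős-Ko-Rado theorem states: for n ≥ 2k, an intersecting family of k-subsets of an n-element set has size at most C(n − 1, k − 1), with equality for 'star' families {A ⊆ [n] : |A| = k, i ∈ A} (fix an element i). For n = 15, k = 4: C(14, 3) = 364.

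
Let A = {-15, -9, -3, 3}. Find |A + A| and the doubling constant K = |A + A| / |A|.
K = |A + A| / |A| = 7/4

Enumerate A + A = {a + b : a, b ∈ A}. With |A| = 4, there are |A|^2 = 16 ordered sum pairs; collecting distinct values, A + A = {-30, -24, -18, -12, -6, 0, 6}, so |A + A| = 7. Thus K = 7/4. Here |A + A| = 2|A| − 1 = 7, the minimum possible — so K = 7/4 is minimal, which holds iff A is an arithmetic progression.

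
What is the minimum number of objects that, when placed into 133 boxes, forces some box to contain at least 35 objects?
n = (35 − 1)·133 + 1 = 4523

By the generalised pigeonhole principle, to guarantee some box contains ≥ r objects we need more than (r − 1) · k objects total. Threshold: n = (r − 1) · k + 1. With r = 35 and k = 133: n = 34 · 133 + 1 = 4522 + 1 = 4523. For n = 4522 = 34 · 133, we can put exactly 34 objects in every box, avoiding 35 in any single one — so 4523 is tight.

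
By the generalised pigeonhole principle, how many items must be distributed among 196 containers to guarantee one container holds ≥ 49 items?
n = (49 − 1)·196 + 1 = 9409

By the generalised pigeonhole principle, to guarantee some box contains ≥ r objects we need more than (r − 1) · k objects total. Threshold: n = (r − 1) · k + 1. With r = 49 and k = 196: n = 48 · 196 + 1 = 9408 + 1 = 9409. For n = 9408 = 48 · 196, we can put exactly 48 objects in every box, avoiding 49 in any single one — so 9409 is tight.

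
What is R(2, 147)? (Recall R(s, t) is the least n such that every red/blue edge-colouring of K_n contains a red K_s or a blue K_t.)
R(2, 147) = 147

R(2, k) = k for all k ≥ 2: in a 2-colouring of K_k, either some edge is red (a red K_2) or all edges are blue (a blue K_k). And K_{146} coloured all-blue has no blue K_147, so R(2, 147) > 146. Hence R(2, 147) = 147.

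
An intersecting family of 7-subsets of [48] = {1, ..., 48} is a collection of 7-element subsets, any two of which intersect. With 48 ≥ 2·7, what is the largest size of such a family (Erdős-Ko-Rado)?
max |F| = C(47, 6) = 10737573

Erdős-Ko-Rado (1961): when n ≥ 2k, max |F| = C(n−1, k−1). The bound is attained by the star {A : i ∈ A} for any fixed i ∈ [n]. Here C(48−1, 7−1) = C(47, 6) = 10737573.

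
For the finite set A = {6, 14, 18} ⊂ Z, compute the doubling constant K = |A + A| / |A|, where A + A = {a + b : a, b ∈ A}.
K = |A + A| / |A| = 6/3 = 2

Enumerate A + A = {a + b : a, b ∈ A}. With |A| = 3, there are |A|^2 = 9 ordered sum pairs; collecting distinct values, A + A = {12, 20, 24, 28, 32, 36}, so |A + A| = 6. Thus K = 6/3 = 2. For comparison, the minimum possible |A + A| over all 3-element sets is 2·3 − 1 = 5 (so min K = 5/3), attained only by arithmetic progressions.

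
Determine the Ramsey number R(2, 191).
R(2, 191) = 191

R(2, k) = k for all k ≥ 2: in a 2-colouring of K_k, either some edge is red (a red K_2) or all edges are blue (a blue K_k). And K_{190} coloured all-blue has no blue K_191, so R(2, 191) > 190. Hence R(2, 191) = 191.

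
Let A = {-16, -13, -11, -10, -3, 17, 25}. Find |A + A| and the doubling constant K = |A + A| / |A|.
K = |A + A| / |A| = 26/7

Enumerate A + A = {a + b : a, b ∈ A}. With |A| = 7, there are |A|^2 = 49 ordered sum pairs; collecting distinct values, A + A = {-32, -29, -27, -26, -24, -23, -22, -21, -20, -19, -16, -14, -13, -6, 1, 4, 6, 7, 9, 12, 14, 15, 22, 34, 42, 50}, so |A + A| = 26. Thus K = 26/7. For comparison, the minimum possible |A + A| over all 7-element sets is 2·7 − 1 = 13 (so min K = 13/7), attained only by arithmetic progressions.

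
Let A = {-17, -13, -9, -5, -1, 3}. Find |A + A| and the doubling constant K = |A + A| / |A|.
K = |A + A| / |A| = 11/6

Enumerate A + A = {a + b : a, b ∈ A}. With |A| = 6, there are |A|^2 = 36 ordered sum pairs; collecting distinct values, A + A = {-34, -30, -26, -22, -18, -14, -10, -6, -2, 2, 6}, so |A + A| = 11. Thus K = 11/6. Here |A + A| = 2|A| − 1 = 11, the minimum possible — so K = 11/6 is minimal, which holds iff A is an arithmetic progression.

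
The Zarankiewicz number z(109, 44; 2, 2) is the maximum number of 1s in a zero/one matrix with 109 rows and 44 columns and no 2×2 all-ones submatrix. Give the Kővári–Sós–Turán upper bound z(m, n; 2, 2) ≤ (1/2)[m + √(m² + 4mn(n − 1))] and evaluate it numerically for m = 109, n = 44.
z(109, 44; 2, 2) ≤ (1/2)[109 + √(109² + 4·109·44·43)] = (1/2)[109 + √836793] = 511.882

Kővári–Sós–Turán: let r_1, ..., r_109 be the row sums and z = Σ r_i the total number of 1s. Each pair of columns can share at most one row with both entries 1 (else a 2×2 all-ones block appears), so Σ_i C(r_i, 2) ≤ C(44, 2) = 946. By convexity Σ_i C(r_i, 2) ≥ 109·C(z/109, 2) = z(z − 109)/(2·109), giving z² − 109z − 109·44·43 ≤ 0 and hence z ≤ (1/2)[109 + √(11881 + 4·206228)] = (1/2)[109 + √836793] ≈ (1/2)(109 + 914.7639) = 511.882.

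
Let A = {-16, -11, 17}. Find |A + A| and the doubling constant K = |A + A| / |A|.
K = |A + A| / |A| = 6/3 = 2

Enumerate A + A = {a + b : a, b ∈ A}. With |A| = 3, there are |A|^2 = 9 ordered sum pairs; collecting distinct values, A + A = {-32, -27, -22, 1, 6, 34}, so |A + A| = 6. Thus K = 6/3 = 2. For comparison, the minimum possible |A + A| over all 3-element sets is 2·3 − 1 = 5 (so min K = 5/3), attained only by arithmetic progressions.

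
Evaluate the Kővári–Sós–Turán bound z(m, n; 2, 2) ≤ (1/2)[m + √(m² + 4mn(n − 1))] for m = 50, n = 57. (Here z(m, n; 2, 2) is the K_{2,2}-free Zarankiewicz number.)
z(50, 57; 2, 2) ≤ (1/2)[50 + √(50² + 4·50·57·56)] = (1/2)[50 + √640900] = 425.2812

Kővári–Sós–Turán: let r_1, ..., r_50 be the row sums and z = Σ r_i the total number of 1s. Each pair of columns can share at most one row with both entries 1 (else a 2×2 all-ones block appears), so Σ_i C(r_i, 2) ≤ C(57, 2) = 1596. By convexity Σ_i C(r_i, 2) ≥ 50·C(z/50, 2) = z(z − 50)/(2·50), giving z² − 50z − 50·57·56 ≤ 0 and hence z ≤ (1/2)[50 + √(2500 + 4·159600)] = (1/2)[50 + √640900] ≈ (1/2)(50 + 800.5623) = 425.2812.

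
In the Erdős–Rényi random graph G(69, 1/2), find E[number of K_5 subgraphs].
E[# K_5] = C(69, 5) · (1/2)^C(5, 2) = 11238513 / 2^10 ≈ 10975.110352

For each 5-subset S of vertices (there are C(69, 5) = 11238513 such S), let X_S = 1 if S induces a K_5 (all C(5, 2) = 10 edges present). Then P(X_S = 1) = (1/2)^10 = 1/1024. By linearity of expectation, E[# K_5] = C(69, 5) · (1/2)^10 = 11238513 / 1024 ≈ 10975.110352.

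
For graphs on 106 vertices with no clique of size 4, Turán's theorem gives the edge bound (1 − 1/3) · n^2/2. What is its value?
Turán density bound = (2/3) · 106^2/2 = 11236/3 ≈ 3745.3333

Turán's theorem: ex(n, K_{r+1}) is achieved by the complete r-partite Turán graph T(n, r) with parts as balanced as possible, and is at most (1 − 1/r) · n^2/2. For r = 3, n = 106: the density bound is (2/3) · 11236/2 = 11236/3 ≈ 3745.3333. The integer-valued extremum is e(T(106, 3)) = 3745, which is strictly less than the density bound 11236/3 since 3 ∤ 106 (the parts of T(106, 3) cannot all be equal).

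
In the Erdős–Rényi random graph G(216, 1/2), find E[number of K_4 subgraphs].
E[# K_4] = C(216, 4) · (1/2)^C(4, 2) = 88201170 / 2^6 = 44100585/32 = 1378143.28125

For each 4-subset S of vertices (there are C(216, 4) = 88201170 such S), let X_S = 1 if S induces a K_4 (all C(4, 2) = 6 edges present). Then P(X_S = 1) = (1/2)^6 = 1/64. By linearity of expectation, E[# K_4] = C(216, 4) · (1/2)^6 = 88201170 / 64 = 44100585/32 = 1378143.28125.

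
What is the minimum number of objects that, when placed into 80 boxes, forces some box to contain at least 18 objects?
n = (18 − 1)·80 + 1 = 1361

By the generalised pigeonhole principle, to guarantee some box contains ≥ r objects we need more than (r − 1) · k objects total. Threshold: n = (r − 1) · k + 1. With r = 18 and k = 80: n = 17 · 80 + 1 = 1360 + 1 = 1361. For n = 1360 = 17 · 80, we can put exactly 17 objects in every box, avoiding 18 in any single one — so 1361 is tight.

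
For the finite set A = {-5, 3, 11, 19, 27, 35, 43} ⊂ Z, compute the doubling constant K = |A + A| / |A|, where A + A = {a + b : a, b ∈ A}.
K = |A + A| / |A| = 13/7

Enumerate A + A = {a + b : a, b ∈ A}. With |A| = 7, there are |A|^2 = 49 ordered sum pairs; collecting distinct values, A + A = {-10, -2, 6, 14, 22, 30, 38, 46, 54, 62, 70, 78, 86}, so |A + A| = 13. Thus K = 13/7. Here |A + A| = 2|A| − 1 = 13, the minimum possible — so K = 13/7 is minimal, which holds iff A is an arithmetic progression.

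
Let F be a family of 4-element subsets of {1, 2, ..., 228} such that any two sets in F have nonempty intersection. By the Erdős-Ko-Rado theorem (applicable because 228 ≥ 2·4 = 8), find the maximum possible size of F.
max |F| = C(227, 3) = 1923825

Erdős-Ko-Rado (1961): when n ≥ 2k, max |F| = C(n−1, k−1). The bound is attained by the star {A : i ∈ A} for any fixed i ∈ [n]. Here C(228−1, 4−1) = C(227, 3) = 1923825.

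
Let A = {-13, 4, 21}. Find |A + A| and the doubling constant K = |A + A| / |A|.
K = |A + A| / |A| = 5/3

Enumerate A + A = {a + b : a, b ∈ A}. With |A| = 3, there are |A|^2 = 9 ordered sum pairs; collecting distinct values, A + A = {-26, -9, 8, 25, 42}, so |A + A| = 5. Thus K = 5/3. Here |A + A| = 2|A| − 1 = 5, the minimum possible — so K = 5/3 is minimal, which holds iff A is an arithmetic progression.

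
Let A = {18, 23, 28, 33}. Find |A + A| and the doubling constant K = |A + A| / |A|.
K = |A + A| / |A| = 7/4

Enumerate A + A = {a + b : a, b ∈ A}. With |A| = 4, there are |A|^2 = 16 ordered sum pairs; collecting distinct values, A + A = {36, 41, 46, 51, 56, 61, 66}, so |A + A| = 7. Thus K = 7/4. Here |A + A| = 2|A| − 1 = 7, the minimum possible — so K = 7/4 is minimal, which holds iff A is an arithmetic progression.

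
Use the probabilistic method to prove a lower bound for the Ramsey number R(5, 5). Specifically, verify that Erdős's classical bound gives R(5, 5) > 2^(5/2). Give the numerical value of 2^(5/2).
2^(5/2) = 5.6569; so R(5, 5) > 5.6569

Colour each edge of K_n uniformly at random with red/blue. The expected number of monochromatic K_5 is C(n, 5) · 2 · 2^(−C(5,2)). If C(n, 5) · 2^(1 − C(5,2)) < 1, then with positive probability no monochromatic K_5 exists, so R(5, 5) > n. The standard estimate C(n, 5) ≤ n^5/5! shows this inequality holds whenever n ≤ 2^(5/2) (since 5! · 2^(C(5,2) − 1) > 2^(5^2/2) ≥ n^5). Hence R(5, 5) > 2^(5/2) = 5.6569.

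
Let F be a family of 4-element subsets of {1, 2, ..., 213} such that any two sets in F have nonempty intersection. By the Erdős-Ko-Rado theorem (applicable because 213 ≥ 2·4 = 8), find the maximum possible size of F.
max |F| = C(212, 3) = 1565620

Erdős-Ko-Rado (1961): when n ≥ 2k, max |F| = C(n−1, k−1). The bound is attained by the star {A : i ∈ A} for any fixed i ∈ [n]. Here C(213−1, 4−1) = C(212, 3) = 1565620.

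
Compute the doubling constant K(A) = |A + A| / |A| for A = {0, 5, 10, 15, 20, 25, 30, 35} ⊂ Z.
K = |A + A| / |A| = 15/8

Enumerate A + A = {a + b : a, b ∈ A}. With |A| = 8, there are |A|^2 = 64 ordered sum pairs; collecting distinct values, A + A = {0, 5, 10, 15, 20, 25, 30, 35, 40, 45, 50, 55, 60, 65, 70}, so |A + A| = 15. Thus K = 15/8. Here |A + A| = 2|A| − 1 = 15, the minimum possible — so K = 15/8 is minimal, which holds iff A is an arithmetic progression.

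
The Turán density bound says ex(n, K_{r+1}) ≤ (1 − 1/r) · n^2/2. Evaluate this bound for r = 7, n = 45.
Turán density bound = (6/7) · 45^2/2 = 6075/7 ≈ 867.8571

Turán's theorem: ex(n, K_{r+1}) is achieved by the complete r-partite Turán graph T(n, r) with parts as balanced as possible, and is at most (1 − 1/r) · n^2/2. For r = 7, n = 45: the density bound is (6/7) · 2025/2 = 6075/7 ≈ 867.8571. The integer-valued extremum is e(T(45, 7)) = 867, which is strictly less than the density bound 6075/7 since 7 ∤ 45 (the parts of T(45, 7) cannot all be equal).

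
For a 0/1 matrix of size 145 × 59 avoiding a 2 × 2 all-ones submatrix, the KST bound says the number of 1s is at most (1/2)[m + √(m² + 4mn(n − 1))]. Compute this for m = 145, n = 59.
z(145, 59; 2, 2) ≤ (1/2)[145 + √(145² + 4·145·59·58)] = (1/2)[145 + √2005785] = 780.6287

Kővári–Sós–Turán: let r_1, ..., r_145 be the row sums and z = Σ r_i the total number of 1s. Each pair of columns can share at most one row with both entries 1 (else a 2×2 all-ones block appears), so Σ_i C(r_i, 2) ≤ C(59, 2) = 1711. By convexity Σ_i C(r_i, 2) ≥ 145·C(z/145, 2) = z(z − 145)/(2·145), giving z² − 145z − 145·59·58 ≤ 0 and hence z ≤ (1/2)[145 + √(21025 + 4·496190)] = (1/2)[145 + √2005785] ≈ (1/2)(145 + 1416.2574) = 780.6287.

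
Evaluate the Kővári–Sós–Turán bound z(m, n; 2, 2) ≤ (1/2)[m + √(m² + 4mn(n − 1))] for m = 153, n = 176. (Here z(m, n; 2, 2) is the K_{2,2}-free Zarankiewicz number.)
z(153, 176; 2, 2) ≤ (1/2)[153 + √(153² + 4·153·176·175)] = (1/2)[153 + √18873009] = 2248.6538

Kővári–Sós–Turán: let r_1, ..., r_153 be the row sums and z = Σ r_i the total number of 1s. Each pair of columns can share at most one row with both entries 1 (else a 2×2 all-ones block appears), so Σ_i C(r_i, 2) ≤ C(176, 2) = 15400. By convexity Σ_i C(r_i, 2) ≥ 153·C(z/153, 2) = z(z − 153)/(2·153), giving z² − 153z − 153·176·175 ≤ 0 and hence z ≤ (1/2)[153 + √(23409 + 4·4712400)] = (1/2)[153 + √18873009] ≈ (1/2)(153 + 4344.3077) = 2248.6538.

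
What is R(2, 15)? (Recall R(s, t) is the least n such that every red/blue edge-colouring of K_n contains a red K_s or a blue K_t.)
R(2, 15) = 15

R(2, k) = k for all k ≥ 2: in a 2-colouring of K_k, either some edge is red (a red K_2) or all edges are blue (a blue K_k). And K_{14} coloured all-blue has no blue K_15, so R(2, 15) > 14. Hence R(2, 15) = 15.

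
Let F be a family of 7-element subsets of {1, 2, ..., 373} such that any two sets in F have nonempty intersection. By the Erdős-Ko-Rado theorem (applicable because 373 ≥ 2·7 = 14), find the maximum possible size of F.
max |F| = C(372, 6) = 3534486491928

The Erdős-Ko-Rado theorem states: for n ≥ 2k, an intersecting family of k-subsets of an n-element set has size at most C(n − 1, k − 1), with equality for 'star' families {A ⊆ [n] : |A| = k, i ∈ A} (fix an element i). For n = 373, k = 7: C(372, 6) = 3534486491928.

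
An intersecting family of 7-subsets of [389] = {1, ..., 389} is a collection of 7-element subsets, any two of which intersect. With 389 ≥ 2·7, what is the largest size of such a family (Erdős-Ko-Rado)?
max |F| = C(388, 6) = 4558145946816

Erdős-Ko-Rado (1961): when n ≥ 2k, max |F| = C(n−1, k−1). The bound is attained by the star {A : i ∈ A} for any fixed i ∈ [n]. Here C(389−1, 7−1) = C(388, 6) = 4558145946816.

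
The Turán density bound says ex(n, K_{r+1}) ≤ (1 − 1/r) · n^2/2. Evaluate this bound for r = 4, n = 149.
Turán density bound = (3/4) · 149^2/2 = 66603/8 ≈ 8325.375

Turán's theorem: ex(n, K_{r+1}) is achieved by the complete r-partite Turán graph T(n, r) with parts as balanced as possible, and is at most (1 − 1/r) · n^2/2. For r = 4, n = 149: the density bound is (3/4) · 22201/2 = 66603/8 ≈ 8325.375. The integer-valued extremum is e(T(149, 4)) = 8325, which is strictly less than the density bound 66603/8 since 4 ∤ 149 (the parts of T(149, 4) cannot all be equal).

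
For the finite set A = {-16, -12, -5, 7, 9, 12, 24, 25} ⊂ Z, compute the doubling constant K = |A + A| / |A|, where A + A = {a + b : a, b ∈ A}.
K = |A + A| / |A| = 35/8

Enumerate A + A = {a + b : a, b ∈ A}. With |A| = 8, there are |A|^2 = 64 ordered sum pairs; collecting distinct values, A + A = {-32, -28, -24, -21, -17, -10, -9, -7, -5, -4, -3, 0, 2, 4, 7, 8, 9, 12, 13, 14, 16, 18, 19, 20, 21, 24, 31, 32, 33, 34, 36, 37, 48, 49, 50}, so |A + A| = 35. Thus K = 35/8. For comparison, the minimum possible |A + A| over all 8-element sets is 2·8 − 1 = 15 (so min K = 15/8), attained only by arithmetic progressions.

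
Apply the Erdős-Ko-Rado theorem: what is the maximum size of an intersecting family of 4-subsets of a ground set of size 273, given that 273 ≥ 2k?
max |F| = C(272, 3) = 3317040

Erdős-Ko-Rado (1961): when n ≥ 2k, max |F| = C(n−1, k−1). The bound is attained by the star {A : i ∈ A} for any fixed i ∈ [n]. Here C(273−1, 4−1) = C(272, 3) = 3317040.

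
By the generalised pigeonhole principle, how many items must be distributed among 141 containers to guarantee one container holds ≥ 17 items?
n = (17 − 1)·141 + 1 = 2257

By the generalised pigeonhole principle, to guarantee some box contains ≥ r objects we need more than (r − 1) · k objects total. Threshold: n = (r − 1) · k + 1. With r = 17 and k = 141: n = 16 · 141 + 1 = 2256 + 1 = 2257. For n = 2256 = 16 · 141, we can put exactly 16 objects in every box, avoiding 17 in any single one — so 2257 is tight.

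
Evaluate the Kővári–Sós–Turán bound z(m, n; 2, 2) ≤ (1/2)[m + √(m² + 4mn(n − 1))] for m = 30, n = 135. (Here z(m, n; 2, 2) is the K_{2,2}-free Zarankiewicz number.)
z(30, 135; 2, 2) ≤ (1/2)[30 + √(30² + 4·30·135·134)] = (1/2)[30 + √2171700] = 751.8344

Kővári–Sós–Turán: let r_1, ..., r_30 be the row sums and z = Σ r_i the total number of 1s. Each pair of columns can share at most one row with both entries 1 (else a 2×2 all-ones block appears), so Σ_i C(r_i, 2) ≤ C(135, 2) = 9045. By convexity Σ_i C(r_i, 2) ≥ 30·C(z/30, 2) = z(z − 30)/(2·30), giving z² − 30z − 30·135·134 ≤ 0 and hence z ≤ (1/2)[30 + √(900 + 4·542700)] = (1/2)[30 + √2171700] ≈ (1/2)(30 + 1473.6689) = 751.8344.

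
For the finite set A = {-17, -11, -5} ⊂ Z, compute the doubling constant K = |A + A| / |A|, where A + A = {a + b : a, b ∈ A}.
K = |A + A| / |A| = 5/3

Enumerate A + A = {a + b : a, b ∈ A}. With |A| = 3, there are |A|^2 = 9 ordered sum pairs; collecting distinct values, A + A = {-34, -28, -22, -16, -10}, so |A + A| = 5. Thus K = 5/3. Here |A + A| = 2|A| − 1 = 5, the minimum possible — so K = 5/3 is minimal, which holds iff A is an arithmetic progression.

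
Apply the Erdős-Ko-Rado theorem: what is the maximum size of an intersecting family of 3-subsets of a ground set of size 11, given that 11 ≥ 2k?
max |F| = C(10, 2) = 45

Erdős-Ko-Rado (1961): when n ≥ 2k, max |F| = C(n−1, k−1). The bound is attained by the star {A : i ∈ A} for any fixed i ∈ [n]. Here C(11−1, 3−1) = C(10, 2) = 45.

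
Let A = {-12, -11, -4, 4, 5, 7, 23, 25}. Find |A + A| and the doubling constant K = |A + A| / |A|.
K = |A + A| / |A| = 30/8 = 15/4

Enumerate A + A = {a + b : a, b ∈ A}. With |A| = 8, there are |A|^2 = 64 ordered sum pairs; collecting distinct values, A + A = {-24, -23, -22, -16, -15, -8, -7, -6, -5, -4, 0, 1, 3, 8, 9, 10, 11, 12, 13, 14, 19, 21, 27, 28, 29, 30, 32, 46, 48, 50}, so |A + A| = 30. Thus K = 30/8 = 15/4. For comparison, the minimum possible |A + A| over all 8-element sets is 2·8 − 1 = 15 (so min K = 15/8), attained only by arithmetic progressions.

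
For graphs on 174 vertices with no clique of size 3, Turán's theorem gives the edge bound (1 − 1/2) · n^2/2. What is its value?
Turán density bound = (1/2) · 174^2/2 = 7569

Turán's theorem: ex(n, K_{r+1}) is achieved by the complete r-partite Turán graph T(n, r) with parts as balanced as possible, and is at most (1 − 1/r) · n^2/2. For r = 2, n = 174: the density bound is (1/2) · 30276/2 = 7569. Since 2 ∣ 174, the Turán graph T(174, 2) has parts of equal size 87, and its edge count e(T(174, 2)) = 7569 attains the density bound exactly.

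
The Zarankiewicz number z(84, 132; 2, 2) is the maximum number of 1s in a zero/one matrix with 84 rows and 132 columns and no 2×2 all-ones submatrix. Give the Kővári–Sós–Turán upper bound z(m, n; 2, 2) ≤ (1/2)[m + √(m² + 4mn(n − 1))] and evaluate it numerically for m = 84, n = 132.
z(84, 132; 2, 2) ≤ (1/2)[84 + √(84² + 4·84·132·131)] = (1/2)[84 + √5817168] = 1247.9403

Kővári–Sós–Turán: let r_1, ..., r_84 be the row sums and z = Σ r_i the total number of 1s. Each pair of columns can share at most one row with both entries 1 (else a 2×2 all-ones block appears), so Σ_i C(r_i, 2) ≤ C(132, 2) = 8646. By convexity Σ_i C(r_i, 2) ≥ 84·C(z/84, 2) = z(z − 84)/(2·84), giving z² − 84z − 84·132·131 ≤ 0 and hence z ≤ (1/2)[84 + √(7056 + 4·1452528)] = (1/2)[84 + √5817168] ≈ (1/2)(84 + 2411.8806) = 1247.9403.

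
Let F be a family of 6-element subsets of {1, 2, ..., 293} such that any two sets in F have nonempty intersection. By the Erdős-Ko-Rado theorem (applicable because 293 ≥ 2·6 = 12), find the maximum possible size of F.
max |F| = C(292, 5) = 17091607968

Erdős-Ko-Rado (1961): when n ≥ 2k, max |F| = C(n−1, k−1). The bound is attained by the star {A : i ∈ A} for any fixed i ∈ [n]. Here C(293−1, 6−1) = C(292, 5) = 17091607968.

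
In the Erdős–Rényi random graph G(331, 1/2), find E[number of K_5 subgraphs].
E[# K_5] = C(331, 5) · (1/2)^C(5, 2) = 32120195646 / 2^10 = 16060097823/512 ≈ 31367378.560547

For each 5-subset S of vertices (there are C(331, 5) = 32120195646 such S), let X_S = 1 if S induces a K_5 (all C(5, 2) = 10 edges present). Then P(X_S = 1) = (1/2)^10 = 1/1024. By linearity of expectation, E[# K_5] = C(331, 5) · (1/2)^10 = 32120195646 / 1024 = 16060097823/512 ≈ 31367378.560547.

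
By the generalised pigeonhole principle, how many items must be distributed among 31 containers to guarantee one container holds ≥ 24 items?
n = (24 − 1)·31 + 1 = 714

By the generalised pigeonhole principle, to guarantee some box contains ≥ r objects we need more than (r − 1) · k objects total. Threshold: n = (r − 1) · k + 1. With r = 24 and k = 31: n = 23 · 31 + 1 = 713 + 1 = 714. For n = 713 = 23 · 31, we can put exactly 23 objects in every box, avoiding 24 in any single one — so 714 is tight.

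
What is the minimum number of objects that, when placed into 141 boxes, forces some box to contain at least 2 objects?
n = (2 − 1)·141 + 1 = 142

By the generalised pigeonhole principle, to guarantee some box contains ≥ r objects we need more than (r − 1) · k objects total. Threshold: n = (r − 1) · k + 1. With r = 2 and k = 141: n = 1 · 141 + 1 = 141 + 1 = 142. For n = 141 = 1 · 141, we can put exactly 1 objects in every box, avoiding 2 in any single one — so 142 is tight.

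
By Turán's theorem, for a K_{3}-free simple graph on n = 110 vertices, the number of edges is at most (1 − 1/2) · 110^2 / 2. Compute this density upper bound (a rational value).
Turán density bound = (1/2) · 110^2/2 = 3025

Turán's theorem: ex(n, K_{r+1}) is achieved by the complete r-partite Turán graph T(n, r) with parts as balanced as possible, and is at most (1 − 1/r) · n^2/2. For r = 2, n = 110: the density bound is (1/2) · 12100/2 = 3025. Since 2 ∣ 110, the Turán graph T(110, 2) has parts of equal size 55, and its edge count e(T(110, 2)) = 3025 attains the density bound exactly.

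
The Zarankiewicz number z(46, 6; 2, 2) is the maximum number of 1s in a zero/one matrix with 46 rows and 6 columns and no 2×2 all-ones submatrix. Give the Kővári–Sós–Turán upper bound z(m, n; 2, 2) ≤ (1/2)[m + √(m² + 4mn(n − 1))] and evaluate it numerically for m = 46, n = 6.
z(46, 6; 2, 2) ≤ (1/2)[46 + √(46² + 4·46·6·5)] = (1/2)[46 + √7636] = 66.6921

Kővári–Sós–Turán: let r_1, ..., r_46 be the row sums and z = Σ r_i the total number of 1s. Each pair of columns can share at most one row with both entries 1 (else a 2×2 all-ones block appears), so Σ_i C(r_i, 2) ≤ C(6, 2) = 15. By convexity Σ_i C(r_i, 2) ≥ 46·C(z/46, 2) = z(z − 46)/(2·46), giving z² − 46z − 46·6·5 ≤ 0 and hence z ≤ (1/2)[46 + √(2116 + 4·1380)] = (1/2)[46 + √7636] ≈ (1/2)(46 + 87.3842) = 66.6921.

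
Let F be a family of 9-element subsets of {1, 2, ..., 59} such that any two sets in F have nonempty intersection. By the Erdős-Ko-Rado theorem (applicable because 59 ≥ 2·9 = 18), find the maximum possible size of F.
max |F| = C(58, 8) = 1916797311

The Erdős-Ko-Rado theorem states: for n ≥ 2k, an intersecting family of k-subsets of an n-element set has size at most C(n − 1, k − 1), with equality for 'star' families {A ⊆ [n] : |A| = k, i ∈ A} (fix an element i). For n = 59, k = 9: C(58, 8) = 1916797311.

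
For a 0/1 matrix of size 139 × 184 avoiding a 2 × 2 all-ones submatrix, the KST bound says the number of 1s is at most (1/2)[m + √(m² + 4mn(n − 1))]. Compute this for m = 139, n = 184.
z(139, 184; 2, 2) ≤ (1/2)[139 + √(139² + 4·139·184·183)] = (1/2)[139 + √18740953] = 2234.0411

Kővári–Sós–Turán: let r_1, ..., r_139 be the row sums and z = Σ r_i the total number of 1s. Each pair of columns can share at most one row with both entries 1 (else a 2×2 all-ones block appears), so Σ_i C(r_i, 2) ≤ C(184, 2) = 16836. By convexity Σ_i C(r_i, 2) ≥ 139·C(z/139, 2) = z(z − 139)/(2·139), giving z² − 139z − 139·184·183 ≤ 0 and hence z ≤ (1/2)[139 + √(19321 + 4·4680408)] = (1/2)[139 + √18740953] ≈ (1/2)(139 + 4329.0822) = 2234.0411.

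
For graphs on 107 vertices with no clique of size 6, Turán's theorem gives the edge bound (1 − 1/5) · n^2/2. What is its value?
Turán density bound = (4/5) · 107^2/2 = 22898/5 ≈ 4579.6

Turán's theorem: ex(n, K_{r+1}) is achieved by the complete r-partite Turán graph T(n, r) with parts as balanced as possible, and is at most (1 − 1/r) · n^2/2. For r = 5, n = 107: the density bound is (4/5) · 11449/2 = 22898/5 ≈ 4579.6. The integer-valued extremum is e(T(107, 5)) = 4579, which is strictly less than the density bound 22898/5 since 5 ∤ 107 (the parts of T(107, 5) cannot all be equal).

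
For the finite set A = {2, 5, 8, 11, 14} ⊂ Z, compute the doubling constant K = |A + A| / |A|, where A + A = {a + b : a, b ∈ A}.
K = |A + A| / |A| = 9/5

Enumerate A + A = {a + b : a, b ∈ A}. With |A| = 5, there are |A|^2 = 25 ordered sum pairs; collecting distinct values, A + A = {4, 7, 10, 13, 16, 19, 22, 25, 28}, so |A + A| = 9. Thus K = 9/5. Here |A + A| = 2|A| − 1 = 9, the minimum possible — so K = 9/5 is minimal, which holds iff A is an arithmetic progression.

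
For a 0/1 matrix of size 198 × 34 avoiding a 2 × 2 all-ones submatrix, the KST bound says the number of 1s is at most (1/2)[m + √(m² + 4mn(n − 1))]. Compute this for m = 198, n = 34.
z(198, 34; 2, 2) ≤ (1/2)[198 + √(198² + 4·198·34·33)] = (1/2)[198 + √927828] = 580.6191

Kővári–Sós–Turán: let r_1, ..., r_198 be the row sums and z = Σ r_i the total number of 1s. Each pair of columns can share at most one row with both entries 1 (else a 2×2 all-ones block appears), so Σ_i C(r_i, 2) ≤ C(34, 2) = 561. By convexity Σ_i C(r_i, 2) ≥ 198·C(z/198, 2) = z(z − 198)/(2·198), giving z² − 198z − 198·34·33 ≤ 0 and hence z ≤ (1/2)[198 + √(39204 + 4·222156)] = (1/2)[198 + √927828] ≈ (1/2)(198 + 963.2383) = 580.6191.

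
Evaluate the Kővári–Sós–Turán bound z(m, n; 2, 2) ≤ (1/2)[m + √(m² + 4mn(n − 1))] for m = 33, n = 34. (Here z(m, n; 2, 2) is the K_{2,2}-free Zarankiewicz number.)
z(33, 34; 2, 2) ≤ (1/2)[33 + √(33² + 4·33·34·33)] = (1/2)[33 + √149193] = 209.6275

Kővári–Sós–Turán: let r_1, ..., r_33 be the row sums and z = Σ r_i the total number of 1s. Each pair of columns can share at most one row with both entries 1 (else a 2×2 all-ones block appears), so Σ_i C(r_i, 2) ≤ C(34, 2) = 561. By convexity Σ_i C(r_i, 2) ≥ 33·C(z/33, 2) = z(z − 33)/(2·33), giving z² − 33z − 33·34·33 ≤ 0 and hence z ≤ (1/2)[33 + √(1089 + 4·37026)] = (1/2)[33 + √149193] ≈ (1/2)(33 + 386.2551) = 209.6275.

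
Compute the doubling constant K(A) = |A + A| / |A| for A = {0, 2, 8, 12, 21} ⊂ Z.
K = |A + A| / |A| = 15/5 = 3

Enumerate A + A = {a + b : a, b ∈ A}. With |A| = 5, there are |A|^2 = 25 ordered sum pairs; collecting distinct values, A + A = {0, 2, 4, 8, 10, 12, 14, 16, 20, 21, 23, 24, 29, 33, 42}, so |A + A| = 15. Thus K = 15/5 = 3. For comparison, the minimum possible |A + A| over all 5-element sets is 2·5 − 1 = 9 (so min K = 9/5), attained only by arithmetic progressions.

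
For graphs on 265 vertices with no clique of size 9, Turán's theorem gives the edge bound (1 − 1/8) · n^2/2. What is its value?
Turán density bound = (7/8) · 265^2/2 = 491575/16 ≈ 30723.4375

Turán's theorem: ex(n, K_{r+1}) is achieved by the complete r-partite Turán graph T(n, r) with parts as balanced as possible, and is at most (1 − 1/r) · n^2/2. For r = 8, n = 265: the density bound is (7/8) · 70225/2 = 491575/16 ≈ 30723.4375. The integer-valued extremum is e(T(265, 8)) = 30723, which is strictly less than the density bound 491575/16 since 8 ∤ 265 (the parts of T(265, 8) cannot all be equal).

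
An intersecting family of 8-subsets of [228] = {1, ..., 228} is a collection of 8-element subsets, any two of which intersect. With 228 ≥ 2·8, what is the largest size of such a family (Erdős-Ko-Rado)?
max |F| = C(227, 7) = 5612862554520

Erdős-Ko-Rado (1961): when n ≥ 2k, max |F| = C(n−1, k−1). The bound is attained by the star {A : i ∈ A} for any fixed i ∈ [n]. Here C(228−1, 8−1) = C(227, 7) = 5612862554520.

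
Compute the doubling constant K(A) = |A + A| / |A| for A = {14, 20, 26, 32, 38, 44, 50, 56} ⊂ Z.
K = |A + A| / |A| = 15/8

Enumerate A + A = {a + b : a, b ∈ A}. With |A| = 8, there are |A|^2 = 64 ordered sum pairs; collecting distinct values, A + A = {28, 34, 40, 46, 52, 58, 64, 70, 76, 82, 88, 94, 100, 106, 112}, so |A + A| = 15. Thus K = 15/8. Here |A + A| = 2|A| − 1 = 15, the minimum possible — so K = 15/8 is minimal, which holds iff A is an arithmetic progression.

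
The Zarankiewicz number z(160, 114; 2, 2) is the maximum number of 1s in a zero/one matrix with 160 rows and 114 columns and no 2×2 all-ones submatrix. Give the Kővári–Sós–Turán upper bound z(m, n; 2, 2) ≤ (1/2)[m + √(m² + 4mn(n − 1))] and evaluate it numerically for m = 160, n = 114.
z(160, 114; 2, 2) ≤ (1/2)[160 + √(160² + 4·160·114·113)] = (1/2)[160 + √8270080] = 1517.8873

Kővári–Sós–Turán: let r_1, ..., r_160 be the row sums and z = Σ r_i the total number of 1s. Each pair of columns can share at most one row with both entries 1 (else a 2×2 all-ones block appears), so Σ_i C(r_i, 2) ≤ C(114, 2) = 6441. By convexity Σ_i C(r_i, 2) ≥ 160·C(z/160, 2) = z(z − 160)/(2·160), giving z² − 160z − 160·114·113 ≤ 0 and hence z ≤ (1/2)[160 + √(25600 + 4·2061120)] = (1/2)[160 + √8270080] ≈ (1/2)(160 + 2875.7747) = 1517.8873.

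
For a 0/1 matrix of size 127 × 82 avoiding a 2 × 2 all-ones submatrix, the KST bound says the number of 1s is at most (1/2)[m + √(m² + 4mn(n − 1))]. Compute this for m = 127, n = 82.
z(127, 82; 2, 2) ≤ (1/2)[127 + √(127² + 4·127·82·81)] = (1/2)[127 + √3390265] = 984.1336

Kővári–Sós–Turán: let r_1, ..., r_127 be the row sums and z = Σ r_i the total number of 1s. Each pair of columns can share at most one row with both entries 1 (else a 2×2 all-ones block appears), so Σ_i C(r_i, 2) ≤ C(82, 2) = 3321. By convexity Σ_i C(r_i, 2) ≥ 127·C(z/127, 2) = z(z − 127)/(2·127), giving z² − 127z − 127·82·81 ≤ 0 and hence z ≤ (1/2)[127 + √(16129 + 4·843534)] = (1/2)[127 + √3390265] ≈ (1/2)(127 + 1841.2672) = 984.1336.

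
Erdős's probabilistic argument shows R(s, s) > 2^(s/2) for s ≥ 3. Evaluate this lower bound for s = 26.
2^(26/2) = 8192; so R(26, 26) > 8192

Colour each edge of K_n uniformly at random with red/blue. The expected number of monochromatic K_26 is C(n, 26) · 2 · 2^(−C(26,2)). If C(n, 26) · 2^(1 − C(26,2)) < 1, then with positive probability no monochromatic K_26 exists, so R(26, 26) > n. The standard estimate C(n, 26) ≤ n^26/26! shows this inequality holds whenever n ≤ 2^(26/2) (since 26! · 2^(C(26,2) − 1) > 2^(26^2/2) ≥ n^26). Hence R(26, 26) > 2^(26/2) = 8192.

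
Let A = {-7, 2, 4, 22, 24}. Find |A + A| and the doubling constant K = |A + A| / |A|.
K = |A + A| / |A| = 14/5

Enumerate A + A = {a + b : a, b ∈ A}. With |A| = 5, there are |A|^2 = 25 ordered sum pairs; collecting distinct values, A + A = {-14, -5, -3, 4, 6, 8, 15, 17, 24, 26, 28, 44, 46, 48}, so |A + A| = 14. Thus K = 14/5. For comparison, the minimum possible |A + A| over all 5-element sets is 2·5 − 1 = 9 (so min K = 9/5), attained only by arithmetic progressions.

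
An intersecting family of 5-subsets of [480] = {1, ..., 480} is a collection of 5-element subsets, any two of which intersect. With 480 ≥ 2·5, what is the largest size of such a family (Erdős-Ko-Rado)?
max |F| = C(479, 4) = 2166095001

Erdős-Ko-Rado (1961): when n ≥ 2k, max |F| = C(n−1, k−1). The bound is attained by the star {A : i ∈ A} for any fixed i ∈ [n]. Here C(480−1, 5−1) = C(479, 4) = 2166095001.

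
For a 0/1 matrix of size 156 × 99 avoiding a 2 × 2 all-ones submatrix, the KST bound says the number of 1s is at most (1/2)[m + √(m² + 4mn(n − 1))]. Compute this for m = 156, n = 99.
z(156, 99; 2, 2) ≤ (1/2)[156 + √(156² + 4·156·99·98)] = (1/2)[156 + √6078384] = 1310.7189

Kővári–Sós–Turán: let r_1, ..., r_156 be the row sums and z = Σ r_i the total number of 1s. Each pair of columns can share at most one row with both entries 1 (else a 2×2 all-ones block appears), so Σ_i C(r_i, 2) ≤ C(99, 2) = 4851. By convexity Σ_i C(r_i, 2) ≥ 156·C(z/156, 2) = z(z − 156)/(2·156), giving z² − 156z − 156·99·98 ≤ 0 and hence z ≤ (1/2)[156 + √(24336 + 4·1513512)] = (1/2)[156 + √6078384] ≈ (1/2)(156 + 2465.4379) = 1310.7189.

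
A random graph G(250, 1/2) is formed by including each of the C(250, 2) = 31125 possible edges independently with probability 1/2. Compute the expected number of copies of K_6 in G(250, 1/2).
E[# K_6] = C(250, 6) · (1/2)^C(6, 2) = 319195444750 / 2^15 = 159597722375/16384 ≈ 9741071.922302

For each 6-subset S of vertices (there are C(250, 6) = 319195444750 such S), let X_S = 1 if S induces a K_6 (all C(6, 2) = 15 edges present). Then P(X_S = 1) = (1/2)^15 = 1/32768. By linearity of expectation, E[# K_6] = C(250, 6) · (1/2)^15 = 319195444750 / 32768 = 159597722375/16384 ≈ 9741071.922302.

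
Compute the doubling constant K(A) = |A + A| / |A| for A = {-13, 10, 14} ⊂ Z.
K = |A + A| / |A| = 6/3 = 2

Enumerate A + A = {a + b : a, b ∈ A}. With |A| = 3, there are |A|^2 = 9 ordered sum pairs; collecting distinct values, A + A = {-26, -3, 1, 20, 24, 28}, so |A + A| = 6. Thus K = 6/3 = 2. For comparison, the minimum possible |A + A| over all 3-element sets is 2·3 − 1 = 5 (so min K = 5/3), attained only by arithmetic progressions.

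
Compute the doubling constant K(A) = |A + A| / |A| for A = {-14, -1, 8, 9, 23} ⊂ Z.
K = |A + A| / |A| = 15/5 = 3

Enumerate A + A = {a + b : a, b ∈ A}. With |A| = 5, there are |A|^2 = 25 ordered sum pairs; collecting distinct values, A + A = {-28, -15, -6, -5, -2, 7, 8, 9, 16, 17, 18, 22, 31, 32, 46}, so |A + A| = 15. Thus K = 15/5 = 3. For comparison, the minimum possible |A + A| over all 5-element sets is 2·5 − 1 = 9 (so min K = 9/5), attained only by arithmetic progressions.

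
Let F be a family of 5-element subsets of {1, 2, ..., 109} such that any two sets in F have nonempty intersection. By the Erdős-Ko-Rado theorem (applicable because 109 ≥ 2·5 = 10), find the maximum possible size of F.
max |F| = C(108, 4) = 5359095

The Erdős-Ko-Rado theorem states: for n ≥ 2k, an intersecting family of k-subsets of an n-element set has size at most C(n − 1, k − 1), with equality for 'star' families {A ⊆ [n] : |A| = k, i ∈ A} (fix an element i). For n = 109, k = 5: C(108, 4) = 5359095.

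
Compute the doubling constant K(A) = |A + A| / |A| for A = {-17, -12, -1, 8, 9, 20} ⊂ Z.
K = |A + A| / |A| = 20/6 = 10/3

Enumerate A + A = {a + b : a, b ∈ A}. With |A| = 6, there are |A|^2 = 36 ordered sum pairs; collecting distinct values, A + A = {-34, -29, -24, -18, -13, -9, -8, -4, -3, -2, 3, 7, 8, 16, 17, 18, 19, 28, 29, 40}, so |A + A| = 20. Thus K = 20/6 = 10/3. For comparison, the minimum possible |A + A| over all 6-element sets is 2·6 − 1 = 11 (so min K = 11/6), attained only by arithmetic progressions.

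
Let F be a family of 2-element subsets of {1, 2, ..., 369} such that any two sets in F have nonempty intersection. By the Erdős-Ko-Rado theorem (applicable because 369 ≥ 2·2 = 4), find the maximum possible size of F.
max |F| = C(368, 1) = 368

Erdős-Ko-Rado (1961): when n ≥ 2k, max |F| = C(n−1, k−1). The bound is attained by the star {A : i ∈ A} for any fixed i ∈ [n]. Here C(369−1, 2−1) = C(368, 1) = 368.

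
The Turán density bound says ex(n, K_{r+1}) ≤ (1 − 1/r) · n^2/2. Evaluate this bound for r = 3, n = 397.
Turán density bound = (2/3) · 397^2/2 = 157609/3 ≈ 52536.3333

Turán's theorem: ex(n, K_{r+1}) is achieved by the complete r-partite Turán graph T(n, r) with parts as balanced as possible, and is at most (1 − 1/r) · n^2/2. For r = 3, n = 397: the density bound is (2/3) · 157609/2 = 157609/3 ≈ 52536.3333. The integer-valued extremum is e(T(397, 3)) = 52536, which is strictly less than the density bound 157609/3 since 3 ∤ 397 (the parts of T(397, 3) cannot all be equal).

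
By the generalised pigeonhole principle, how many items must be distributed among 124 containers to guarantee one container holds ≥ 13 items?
n = (13 − 1)·124 + 1 = 1489

By the generalised pigeonhole principle, to guarantee some box contains ≥ r objects we need more than (r − 1) · k objects total. Threshold: n = (r − 1) · k + 1. With r = 13 and k = 124: n = 12 · 124 + 1 = 1488 + 1 = 1489. For n = 1488 = 12 · 124, we can put exactly 12 objects in every box, avoiding 13 in any single one — so 1489 is tight.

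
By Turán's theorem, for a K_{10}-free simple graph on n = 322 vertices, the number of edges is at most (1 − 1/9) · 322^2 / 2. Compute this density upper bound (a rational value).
Turán density bound = (8/9) · 322^2/2 = 414736/9 ≈ 46081.7778

Turán's theorem: ex(n, K_{r+1}) is achieved by the complete r-partite Turán graph T(n, r) with parts as balanced as possible, and is at most (1 − 1/r) · n^2/2. For r = 9, n = 322: the density bound is (8/9) · 103684/2 = 414736/9 ≈ 46081.7778. The integer-valued extremum is e(T(322, 9)) = 46081, which is strictly less than the density bound 414736/9 since 9 ∤ 322 (the parts of T(322, 9) cannot all be equal).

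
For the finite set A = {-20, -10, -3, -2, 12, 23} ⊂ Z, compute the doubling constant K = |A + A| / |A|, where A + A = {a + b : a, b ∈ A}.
K = |A + A| / |A| = 21/6 = 7/2

Enumerate A + A = {a + b : a, b ∈ A}. With |A| = 6, there are |A|^2 = 36 ordered sum pairs; collecting distinct values, A + A = {-40, -30, -23, -22, -20, -13, -12, -8, -6, -5, -4, 2, 3, 9, 10, 13, 20, 21, 24, 35, 46}, so |A + A| = 21. Thus K = 21/6 = 7/2. For comparison, the minimum possible |A + A| over all 6-element sets is 2·6 − 1 = 11 (so min K = 11/6), attained only by arithmetic progressions.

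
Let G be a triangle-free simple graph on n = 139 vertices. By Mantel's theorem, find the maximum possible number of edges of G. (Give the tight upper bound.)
ex(139, K_3) = ⌊139^2/4⌋ = 4830

Mantel (1907): a triangle-free graph on n vertices has at most ⌊n^2/4⌋ edges, with equality for the complete bipartite graph K_{⌊n/2⌋, ⌈n/2⌉}. For n = 139: ⌊139^2/4⌋ = ⌊19321/4⌋ = 4830. The extremal graph is K_{69, 70}, which has 69·70 = 4830 edges.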